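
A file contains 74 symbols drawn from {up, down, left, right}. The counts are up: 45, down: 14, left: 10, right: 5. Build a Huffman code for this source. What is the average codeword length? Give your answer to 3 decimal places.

Probabilities are the counts divided by 74.
Repeatedly combine the two least-probable nodes; the expected code length is the sum of the merged weights.
merge 5/74 + 5/37 → 15/74
merge 7/37 + 15/74 → 29/74
merge 29/74 + 45/74 → 1
L = 15/74 + 29/74 + 1 = 59/37 ≈ 1.595 bits/symbol.

1.595 bits/symbol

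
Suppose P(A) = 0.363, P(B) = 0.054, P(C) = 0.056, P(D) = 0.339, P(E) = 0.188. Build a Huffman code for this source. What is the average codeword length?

2.045 bits/symbol

Repeatedly combine the two least-probable nodes; the expected code length is the sum of the merged weights.
merge 27/500 + 7/125 → 11/100
merge 11/100 + 47/250 → 149/500
merge 149/500 + 339/1000 → 637/1000
merge 363/1000 + 637/1000 → 1
L = 11/100 + 149/500 + 637/1000 + 1 = 409/200 = 2.045 bits/symbol.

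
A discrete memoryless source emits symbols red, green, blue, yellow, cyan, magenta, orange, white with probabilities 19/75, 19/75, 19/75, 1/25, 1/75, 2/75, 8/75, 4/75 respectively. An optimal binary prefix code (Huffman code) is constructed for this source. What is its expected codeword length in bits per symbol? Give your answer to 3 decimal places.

Repeatedly combine the two least-probable nodes; the expected code length is the sum of the merged weights.
merge 1/75 + 2/75 → 1/25
merge 1/25 + 1/25 → 2/25
merge 4/75 + 2/25 → 2/15
merge 8/75 + 2/15 → 6/25
merge 6/25 + 19/75 → 37/75
merge 19/75 + 19/75 → 38/75
merge 37/75 + 38/75 → 1
L = 1/25 + 2/25 + 2/15 + 6/25 + 37/75 + 38/75 + 1 = 187/75 ≈ 2.493 bits/symbol.

2.493 bits/symbol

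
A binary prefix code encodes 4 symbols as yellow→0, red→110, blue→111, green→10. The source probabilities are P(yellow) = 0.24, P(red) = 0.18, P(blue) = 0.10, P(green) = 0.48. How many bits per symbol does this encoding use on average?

L̄ = Σ pᵢ·ℓᵢ = 0.24·1 + 0.18·3 + 0.10·3 + 0.48·2 = 2.04 bits/symbol.

2.04 bits/symbol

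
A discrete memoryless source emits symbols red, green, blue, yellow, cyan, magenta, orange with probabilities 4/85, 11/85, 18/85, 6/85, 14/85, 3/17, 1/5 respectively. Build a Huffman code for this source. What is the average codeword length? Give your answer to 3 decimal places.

2.706 bits/symbol

Repeatedly combine the two least-probable nodes; the expected code length is the sum of the merged weights.
merge 4/85 + 6/85 → 2/17
merge 2/17 + 11/85 → 21/85
merge 14/85 + 3/17 → 29/85
merge 1/5 + 18/85 → 7/17
merge 21/85 + 29/85 → 10/17
merge 7/17 + 10/17 → 1
L = 2/17 + 21/85 + 29/85 + 7/17 + 10/17 + 1 = 46/17 ≈ 2.706 bits/symbol.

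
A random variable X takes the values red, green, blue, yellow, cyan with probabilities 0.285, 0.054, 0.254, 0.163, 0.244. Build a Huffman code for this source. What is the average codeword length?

Repeatedly combine the two least-probable nodes; the expected code length is the sum of the merged weights.
merge 27/500 + 163/1000 → 217/1000
merge 217/1000 + 61/250 → 461/1000
merge 127/500 + 57/200 → 539/1000
merge 461/1000 + 539/1000 → 1
L = 217/1000 + 461/1000 + 539/1000 + 1 = 2217/1000 = 2.217 bits/symbol.

2.217 bits/symbol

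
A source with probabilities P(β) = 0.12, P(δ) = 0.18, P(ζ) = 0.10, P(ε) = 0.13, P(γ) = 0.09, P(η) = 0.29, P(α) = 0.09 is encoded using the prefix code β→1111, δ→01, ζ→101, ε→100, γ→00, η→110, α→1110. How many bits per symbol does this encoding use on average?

2.94 bits/symbol

L̄ = Σ pᵢ·ℓᵢ = 0.12·4 + 0.18·2 + 0.10·3 + 0.13·3 + 0.09·2 + 0.29·3 + 0.09·4 = 2.94 bits/symbol.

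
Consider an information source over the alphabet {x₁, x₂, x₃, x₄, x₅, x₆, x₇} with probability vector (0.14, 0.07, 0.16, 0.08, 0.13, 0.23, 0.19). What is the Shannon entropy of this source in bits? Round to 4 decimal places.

H = −Σ pᵢ log₂ pᵢ.
−0.14·log₂(0.14) = 0.3971
−0.07·log₂(0.07) = 0.2686
−0.16·log₂(0.16) = 0.4230
−0.08·log₂(0.08) = 0.2915
−0.13·log₂(0.13) = 0.3826
−0.23·log₂(0.23) = 0.4877
−0.19·log₂(0.19) = 0.4552
Sum ≈ 2.7057 → 2.7057 bits.

2.7057 bits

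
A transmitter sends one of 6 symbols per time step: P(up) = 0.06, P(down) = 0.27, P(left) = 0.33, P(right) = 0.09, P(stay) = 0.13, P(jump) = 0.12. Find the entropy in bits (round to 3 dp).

H = −Σ pᵢ log₂ pᵢ.
−0.06·log₂(0.06) = 0.2435
−0.27·log₂(0.27) = 0.5100
−0.33·log₂(0.33) = 0.5278
−0.09·log₂(0.09) = 0.3127
−0.13·log₂(0.13) = 0.3826
−0.12·log₂(0.12) = 0.3671
Sum ≈ 2.3437 → 2.344 bits.

2.344 bits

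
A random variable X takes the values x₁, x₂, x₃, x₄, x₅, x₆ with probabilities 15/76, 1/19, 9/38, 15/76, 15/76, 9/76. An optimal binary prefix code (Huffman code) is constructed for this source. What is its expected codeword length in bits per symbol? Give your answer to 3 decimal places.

Repeatedly combine the two least-probable nodes; the expected code length is the sum of the merged weights.
merge 1/19 + 9/76 → 13/76
merge 13/76 + 15/76 → 7/19
merge 15/76 + 15/76 → 15/38
merge 9/38 + 7/19 → 23/38
merge 15/38 + 23/38 → 1
L = 13/76 + 7/19 + 15/38 + 23/38 + 1 = 193/76 ≈ 2.539 bits/symbol.

2.539 bits/symbol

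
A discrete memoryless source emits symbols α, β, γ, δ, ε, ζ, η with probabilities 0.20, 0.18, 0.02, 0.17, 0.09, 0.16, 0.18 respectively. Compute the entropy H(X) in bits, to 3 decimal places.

2.638 bits

H = −Σ pᵢ log₂ pᵢ.
−0.20·log₂(0.20) = 0.4644
−0.18·log₂(0.18) = 0.4453
−0.02·log₂(0.02) = 0.1129
−0.17·log₂(0.17) = 0.4346
−0.09·log₂(0.09) = 0.3127
−0.16·log₂(0.16) = 0.4230
−0.18·log₂(0.18) = 0.4453
Sum ≈ 2.6381 → 2.638 bits.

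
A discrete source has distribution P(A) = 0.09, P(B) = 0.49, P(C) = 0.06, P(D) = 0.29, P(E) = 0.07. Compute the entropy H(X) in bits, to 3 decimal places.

1.847 bits

H = −Σ pᵢ log₂ pᵢ.
−0.09·log₂(0.09) = 0.3127
−0.49·log₂(0.49) = 0.5043
−0.06·log₂(0.06) = 0.2435
−0.29·log₂(0.29) = 0.5179
−0.07·log₂(0.07) = 0.2686
Sum ≈ 1.8469 → 1.847 bits.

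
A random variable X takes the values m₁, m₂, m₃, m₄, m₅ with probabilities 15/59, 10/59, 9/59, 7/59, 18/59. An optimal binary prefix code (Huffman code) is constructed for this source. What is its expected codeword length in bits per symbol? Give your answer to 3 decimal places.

2.271 bits/symbol

Repeatedly combine the two least-probable nodes; the expected code length is the sum of the merged weights.
merge 7/59 + 9/59 → 16/59
merge 10/59 + 15/59 → 25/59
merge 16/59 + 18/59 → 34/59
merge 25/59 + 34/59 → 1
L = 16/59 + 25/59 + 34/59 + 1 = 134/59 ≈ 2.271 bits/symbol.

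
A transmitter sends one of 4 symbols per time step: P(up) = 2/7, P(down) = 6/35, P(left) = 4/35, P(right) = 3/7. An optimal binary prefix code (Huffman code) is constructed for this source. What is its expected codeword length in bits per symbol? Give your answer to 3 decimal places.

Repeatedly combine the two least-probable nodes; the expected code length is the sum of the merged weights.
merge 4/35 + 6/35 → 2/7
merge 2/7 + 2/7 → 4/7
merge 3/7 + 4/7 → 1
L = 2/7 + 4/7 + 1 = 13/7 ≈ 1.857 bits/symbol.

1.857 bits/symbol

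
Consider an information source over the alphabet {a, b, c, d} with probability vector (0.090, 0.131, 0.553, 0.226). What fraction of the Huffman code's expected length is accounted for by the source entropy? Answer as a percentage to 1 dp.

99.2%

Entropy H = −Σ p log₂ p ≈ 1.6543 bits.
Huffman merges: 9/100+131/1000→221/1000; 221/1000+113/500→447/1000; 447/1000+553/1000→1. L = 417/250 ≈ 1.6680.
Efficiency = H/L = 1.6543/1.6680 = 99.2%.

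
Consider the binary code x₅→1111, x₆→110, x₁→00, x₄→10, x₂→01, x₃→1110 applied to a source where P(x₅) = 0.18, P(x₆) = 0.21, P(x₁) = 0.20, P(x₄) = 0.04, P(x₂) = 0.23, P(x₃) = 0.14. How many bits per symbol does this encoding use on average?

L̄ = Σ pᵢ·ℓᵢ = 0.18·4 + 0.21·3 + 0.20·2 + 0.04·2 + 0.23·2 + 0.14·4 = 2.85 bits/symbol.

2.85 bits/symbol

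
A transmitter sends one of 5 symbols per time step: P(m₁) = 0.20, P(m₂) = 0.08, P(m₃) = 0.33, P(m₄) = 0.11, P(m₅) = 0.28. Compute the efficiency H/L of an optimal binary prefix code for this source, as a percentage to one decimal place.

Entropy H = −Σ p log₂ p ≈ 2.1482 bits.
Huffman merges: 2/25+11/100→19/100; 19/100+1/5→39/100; 7/25+33/100→61/100; 39/100+61/100→1. L = 219/100 ≈ 2.1900.
Efficiency = H/L = 2.1482/2.1900 = 98.1%.

98.1%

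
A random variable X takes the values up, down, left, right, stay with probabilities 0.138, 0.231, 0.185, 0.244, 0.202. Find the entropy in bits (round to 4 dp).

2.2957 bits

H = −Σ pᵢ log₂ pᵢ.
−0.138·log₂(0.138) = 0.3943
−0.231·log₂(0.231) = 0.4883
−0.185·log₂(0.185) = 0.4504
−0.244·log₂(0.244) = 0.4966
−0.202·log₂(0.202) = 0.4661
Sum ≈ 2.2957 → 2.2957 bits.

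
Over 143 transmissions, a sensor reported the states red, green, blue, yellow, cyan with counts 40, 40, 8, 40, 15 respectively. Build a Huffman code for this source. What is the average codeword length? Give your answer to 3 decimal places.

2.161 bits/symbol

Probabilities are the counts divided by 143.
Repeatedly combine the two least-probable nodes; the expected code length is the sum of the merged weights.
merge 8/143 + 15/143 → 23/143
merge 23/143 + 40/143 → 63/143
merge 40/143 + 40/143 → 80/143
merge 63/143 + 80/143 → 1
L = 23/143 + 63/143 + 80/143 + 1 = 309/143 ≈ 2.161 bits/symbol.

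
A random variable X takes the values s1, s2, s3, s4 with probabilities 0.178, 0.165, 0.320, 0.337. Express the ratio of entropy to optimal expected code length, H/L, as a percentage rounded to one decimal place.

Entropy H = −Σ p log₂ p ≈ 1.9270 bits.
Huffman merges: 33/200+89/500→343/1000; 8/25+337/1000→657/1000; 343/1000+657/1000→1. L = 2 ≈ 2.0000.
Efficiency = H/L = 1.9270/2.0000 = 96.3%.

96.3%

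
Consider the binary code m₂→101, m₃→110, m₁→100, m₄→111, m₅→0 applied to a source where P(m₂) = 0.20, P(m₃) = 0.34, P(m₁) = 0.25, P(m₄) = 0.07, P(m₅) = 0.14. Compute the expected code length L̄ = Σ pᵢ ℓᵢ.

L̄ = Σ pᵢ·ℓᵢ = 0.20·3 + 0.34·3 + 0.25·3 + 0.07·3 + 0.14·1 = 2.72 bits/symbol.

2.72 bits/symbol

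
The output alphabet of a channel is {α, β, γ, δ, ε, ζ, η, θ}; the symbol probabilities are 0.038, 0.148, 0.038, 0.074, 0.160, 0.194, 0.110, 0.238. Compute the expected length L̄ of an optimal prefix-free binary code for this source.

Repeatedly combine the two least-probable nodes; the expected code length is the sum of the merged weights.
merge 19/500 + 19/500 → 19/250
merge 37/500 + 19/250 → 3/20
merge 11/100 + 37/250 → 129/500
merge 3/20 + 4/25 → 31/100
merge 97/500 + 119/500 → 54/125
merge 129/500 + 31/100 → 71/125
merge 54/125 + 71/125 → 1
L = 19/250 + 3/20 + 129/500 + 31/100 + 54/125 + 71/125 + 1 = 1397/500 = 2.794 bits/symbol.

2.794 bits/symbol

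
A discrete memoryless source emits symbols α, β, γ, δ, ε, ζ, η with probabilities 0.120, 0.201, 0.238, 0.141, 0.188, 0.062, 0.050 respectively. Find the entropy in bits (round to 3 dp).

H = −Σ pᵢ log₂ pᵢ.
−0.120·log₂(0.120) = 0.3671
−0.201·log₂(0.201) = 0.4653
−0.238·log₂(0.238) = 0.4929
−0.141·log₂(0.141) = 0.3985
−0.188·log₂(0.188) = 0.4533
−0.062·log₂(0.062) = 0.2487
−0.050·log₂(0.050) = 0.2161
Sum ≈ 2.6418 → 2.642 bits.

2.642 bits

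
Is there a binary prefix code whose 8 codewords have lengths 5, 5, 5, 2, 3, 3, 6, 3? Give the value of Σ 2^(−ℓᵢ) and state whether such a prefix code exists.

0.734375; yes

With common denominator 2^6 = 64: Σ 2^(−ℓᵢ) = 2/64 + 2/64 + 2/64 + 16/64 + 8/64 + 8/64 + 1/64 + 8/64 = 47/64 = 0.734375.
Kraft's inequality requires Σ ≤ 1; here Σ = 0.734375 ≤ 1, so such a prefix code exists.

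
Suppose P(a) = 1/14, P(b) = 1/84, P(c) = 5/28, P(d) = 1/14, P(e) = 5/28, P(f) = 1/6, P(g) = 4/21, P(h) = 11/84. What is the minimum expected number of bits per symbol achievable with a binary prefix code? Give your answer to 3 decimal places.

Repeatedly combine the two least-probable nodes; the expected code length is the sum of the merged weights.
merge 1/84 + 1/14 → 1/12
merge 1/14 + 1/12 → 13/84
merge 11/84 + 13/84 → 2/7
merge 1/6 + 5/28 → 29/84
merge 5/28 + 4/21 → 31/84
merge 2/7 + 29/84 → 53/84
merge 31/84 + 53/84 → 1
L = 1/12 + 13/84 + 2/7 + 29/84 + 31/84 + 53/84 + 1 = 241/84 ≈ 2.869 bits/symbol.

2.869 bits/symbol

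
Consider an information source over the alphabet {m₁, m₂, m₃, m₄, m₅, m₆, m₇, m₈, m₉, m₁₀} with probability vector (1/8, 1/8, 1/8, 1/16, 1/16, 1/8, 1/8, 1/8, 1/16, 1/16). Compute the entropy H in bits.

Each probability is a power of 1/2, so log₂(1/p) is an integer.
H = Σ p·log₂(1/p) = 1/8·3 + 1/8·3 + 1/8·3 + 1/16·4 + 1/16·4 + 1/8·3 + 1/8·3 + 1/8·3 + 1/16·4 + 1/16·4 = 3.25 bits.

3.25 bits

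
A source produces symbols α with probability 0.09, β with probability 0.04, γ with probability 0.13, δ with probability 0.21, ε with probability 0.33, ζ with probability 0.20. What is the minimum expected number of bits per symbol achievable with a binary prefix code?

2.39 bits/symbol

Repeatedly combine the two least-probable nodes; the expected code length is the sum of the merged weights.
merge 1/25 + 9/100 → 13/100
merge 13/100 + 13/100 → 13/50
merge 1/5 + 21/100 → 41/100
merge 13/50 + 33/100 → 59/100
merge 41/100 + 59/100 → 1
L = 13/100 + 13/50 + 41/100 + 59/100 + 1 = 239/100 = 2.39 bits/symbol.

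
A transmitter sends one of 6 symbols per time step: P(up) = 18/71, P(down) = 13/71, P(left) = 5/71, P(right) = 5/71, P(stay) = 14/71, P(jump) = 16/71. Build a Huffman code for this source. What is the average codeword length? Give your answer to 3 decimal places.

Repeatedly combine the two least-probable nodes; the expected code length is the sum of the merged weights.
merge 5/71 + 5/71 → 10/71
merge 10/71 + 13/71 → 23/71
merge 14/71 + 16/71 → 30/71
merge 18/71 + 23/71 → 41/71
merge 30/71 + 41/71 → 1
L = 10/71 + 23/71 + 30/71 + 41/71 + 1 = 175/71 ≈ 2.465 bits/symbol.

2.465 bits/symbol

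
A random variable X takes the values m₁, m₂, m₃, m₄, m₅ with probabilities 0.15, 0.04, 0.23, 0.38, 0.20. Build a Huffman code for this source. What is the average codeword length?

Repeatedly combine the two least-probable nodes; the expected code length is the sum of the merged weights.
merge 1/25 + 3/20 → 19/100
merge 19/100 + 1/5 → 39/100
merge 23/100 + 19/50 → 61/100
merge 39/100 + 61/100 → 1
L = 19/100 + 39/100 + 61/100 + 1 = 219/100 = 2.19 bits/symbol.

2.19 bits/symbol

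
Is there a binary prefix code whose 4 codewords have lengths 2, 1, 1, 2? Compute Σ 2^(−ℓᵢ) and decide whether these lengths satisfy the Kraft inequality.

1.5; no

With common denominator 2^2 = 4: Σ 2^(−ℓᵢ) = 1/4 + 2/4 + 2/4 + 1/4 = 6/4 = 1.5.
Kraft's inequality requires Σ ≤ 1; here Σ = 1.5 > 1, so no such prefix code exists.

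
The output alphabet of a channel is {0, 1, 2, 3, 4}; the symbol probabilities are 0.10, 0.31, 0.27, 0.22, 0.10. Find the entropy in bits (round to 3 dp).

2.179 bits

H = −Σ pᵢ log₂ pᵢ.
−0.10·log₂(0.10) = 0.3322
−0.31·log₂(0.31) = 0.5238
−0.27·log₂(0.27) = 0.5100
−0.22·log₂(0.22) = 0.4806
−0.10·log₂(0.10) = 0.3322
Sum ≈ 2.1788 → 2.179 bits.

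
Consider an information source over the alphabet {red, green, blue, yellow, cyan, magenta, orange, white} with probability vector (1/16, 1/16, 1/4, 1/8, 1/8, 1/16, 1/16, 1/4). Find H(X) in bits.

Each probability is a power of 1/2, so log₂(1/p) is an integer.
H = Σ p·log₂(1/p) = 1/16·4 + 1/16·4 + 1/4·2 + 1/8·3 + 1/8·3 + 1/16·4 + 1/16·4 + 1/4·2 = 2.75 bits.

2.75 bits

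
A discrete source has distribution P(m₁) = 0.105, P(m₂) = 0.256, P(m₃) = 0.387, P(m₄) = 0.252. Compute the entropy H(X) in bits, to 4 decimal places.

H = −Σ pᵢ log₂ pᵢ.
−0.105·log₂(0.105) = 0.3414
−0.256·log₂(0.256) = 0.5032
−0.387·log₂(0.387) = 0.5300
−0.252·log₂(0.252) = 0.5011
Sum ≈ 1.8758 → 1.8758 bits.

1.8758 bits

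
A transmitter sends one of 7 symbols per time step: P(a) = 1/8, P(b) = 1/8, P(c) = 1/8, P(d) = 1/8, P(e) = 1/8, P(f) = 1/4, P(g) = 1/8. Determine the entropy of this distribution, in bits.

Each probability is a power of 1/2, so log₂(1/p) is an integer.
H = Σ p·log₂(1/p) = 1/8·3 + 1/8·3 + 1/8·3 + 1/8·3 + 1/8·3 + 1/4·2 + 1/8·3 = 2.75 bits.

2.75 bits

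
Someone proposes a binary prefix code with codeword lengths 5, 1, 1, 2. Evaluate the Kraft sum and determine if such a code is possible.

With common denominator 2^5 = 32: Σ 2^(−ℓᵢ) = 1/32 + 16/32 + 16/32 + 8/32 = 41/32 = 1.28125.
Kraft's inequality requires Σ ≤ 1; here Σ = 1.28125 > 1, so no such prefix code exists.

1.28125; no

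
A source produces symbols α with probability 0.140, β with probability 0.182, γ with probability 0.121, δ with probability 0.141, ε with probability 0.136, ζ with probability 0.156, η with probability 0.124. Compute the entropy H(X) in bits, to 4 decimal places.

H = −Σ pᵢ log₂ pᵢ.
−0.140·log₂(0.140) = 0.3971
−0.182·log₂(0.182) = 0.4474
−0.121·log₂(0.121) = 0.3687
−0.141·log₂(0.141) = 0.3985
−0.136·log₂(0.136) = 0.3915
−0.156·log₂(0.156) = 0.4181
−0.124·log₂(0.124) = 0.3734
Sum ≈ 2.7947 → 2.7947 bits.

2.7947 bits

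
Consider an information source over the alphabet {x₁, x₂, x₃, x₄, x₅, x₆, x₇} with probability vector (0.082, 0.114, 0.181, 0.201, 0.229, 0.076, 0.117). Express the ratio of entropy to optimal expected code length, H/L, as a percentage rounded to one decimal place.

Entropy H = −Σ p log₂ p ≈ 2.6963 bits.
Huffman merges: 19/250+41/500→79/500; 57/500+117/1000→231/1000; 79/500+181/1000→339/1000; 201/1000+229/1000→43/100; 231/1000+339/1000→57/100; 43/100+57/100→1. L = 341/125 ≈ 2.7280.
Efficiency = H/L = 2.6963/2.7280 = 98.8%.

98.8%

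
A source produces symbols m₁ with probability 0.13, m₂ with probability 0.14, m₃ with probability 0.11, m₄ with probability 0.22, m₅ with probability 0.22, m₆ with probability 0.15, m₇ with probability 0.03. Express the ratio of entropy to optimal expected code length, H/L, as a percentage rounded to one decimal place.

98.3%

Entropy H = −Σ p log₂ p ≈ 2.6535 bits.
Huffman merges: 3/100+11/100→7/50; 13/100+7/50→27/100; 7/50+3/20→29/100; 11/50+11/50→11/25; 27/100+29/100→14/25; 11/25+14/25→1. L = 27/10 ≈ 2.7000.
Efficiency = H/L = 2.6535/2.7000 = 98.3%.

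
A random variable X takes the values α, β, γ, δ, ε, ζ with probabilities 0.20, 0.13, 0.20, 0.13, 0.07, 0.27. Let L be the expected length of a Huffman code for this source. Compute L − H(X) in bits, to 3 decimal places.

Entropy H = −Σ p log₂ p ≈ 2.4726 bits.
Huffman merges: 7/100+13/100→1/5; 13/100+1/5→33/100; 1/5+1/5→2/5; 27/100+33/100→3/5; 2/5+3/5→1. L = 253/100 ≈ 2.5300.
L − H = 2.5300 − 2.4726 = 0.057 bits.

0.057 bits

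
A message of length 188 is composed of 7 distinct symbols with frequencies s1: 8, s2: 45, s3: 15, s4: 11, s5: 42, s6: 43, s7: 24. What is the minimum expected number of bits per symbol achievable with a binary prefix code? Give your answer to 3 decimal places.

Probabilities are the counts divided by 188.
Repeatedly combine the two least-probable nodes; the expected code length is the sum of the merged weights.
merge 2/47 + 11/188 → 19/188
merge 15/188 + 19/188 → 17/94
merge 6/47 + 17/94 → 29/94
merge 21/94 + 43/188 → 85/188
merge 45/188 + 29/94 → 103/188
merge 85/188 + 103/188 → 1
L = 19/188 + 17/94 + 29/94 + 85/188 + 103/188 + 1 = 487/188 ≈ 2.590 bits/symbol.

2.590 bits/symbol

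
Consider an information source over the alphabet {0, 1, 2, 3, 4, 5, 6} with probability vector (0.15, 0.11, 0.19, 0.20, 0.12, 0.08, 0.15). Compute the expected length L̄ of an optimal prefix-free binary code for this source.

Repeatedly combine the two least-probable nodes; the expected code length is the sum of the merged weights.
merge 2/25 + 11/100 → 19/100
merge 3/25 + 3/20 → 27/100
merge 3/20 + 19/100 → 17/50
merge 19/100 + 1/5 → 39/100
merge 27/100 + 17/50 → 61/100
merge 39/100 + 61/100 → 1
L = 19/100 + 27/100 + 17/50 + 39/100 + 61/100 + 1 = 14/5 = 2.8 bits/symbol.

2.8 bits/symbol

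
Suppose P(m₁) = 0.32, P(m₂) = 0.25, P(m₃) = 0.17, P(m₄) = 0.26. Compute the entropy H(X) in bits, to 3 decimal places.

H = −Σ pᵢ log₂ pᵢ.
−0.32·log₂(0.32) = 0.5260
−0.25·log₂(0.25) = 0.5000
−0.17·log₂(0.17) = 0.4346
−0.26·log₂(0.26) = 0.5053
Sum ≈ 1.9659 → 1.966 bits.

1.966 bits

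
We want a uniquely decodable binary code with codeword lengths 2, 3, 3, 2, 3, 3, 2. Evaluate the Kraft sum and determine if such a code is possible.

With common denominator 2^3 = 8: Σ 2^(−ℓᵢ) = 2/8 + 1/8 + 1/8 + 2/8 + 1/8 + 1/8 + 2/8 = 10/8 = 1.25.
Kraft's inequality requires Σ ≤ 1; here Σ = 1.25 > 1, so no such prefix code exists.

1.25; no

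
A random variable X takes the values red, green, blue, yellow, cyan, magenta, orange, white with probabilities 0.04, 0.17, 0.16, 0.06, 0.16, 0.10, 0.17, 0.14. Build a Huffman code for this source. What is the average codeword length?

2.93 bits/symbol

Repeatedly combine the two least-probable nodes; the expected code length is the sum of the merged weights.
merge 1/25 + 3/50 → 1/10
merge 1/10 + 1/10 → 1/5
merge 7/50 + 4/25 → 3/10
merge 4/25 + 17/100 → 33/100
merge 17/100 + 1/5 → 37/100
merge 3/10 + 33/100 → 63/100
merge 37/100 + 63/100 → 1
L = 1/10 + 1/5 + 3/10 + 33/100 + 37/100 + 63/100 + 1 = 293/100 = 2.93 bits/symbol.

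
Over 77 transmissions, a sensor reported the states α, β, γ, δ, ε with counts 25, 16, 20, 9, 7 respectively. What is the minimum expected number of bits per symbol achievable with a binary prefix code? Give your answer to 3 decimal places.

Probabilities are the counts divided by 77.
Repeatedly combine the two least-probable nodes; the expected code length is the sum of the merged weights.
merge 1/11 + 9/77 → 16/77
merge 16/77 + 16/77 → 32/77
merge 20/77 + 25/77 → 45/77
merge 32/77 + 45/77 → 1
L = 16/77 + 32/77 + 45/77 + 1 = 170/77 ≈ 2.208 bits/symbol.

2.208 bits/symbol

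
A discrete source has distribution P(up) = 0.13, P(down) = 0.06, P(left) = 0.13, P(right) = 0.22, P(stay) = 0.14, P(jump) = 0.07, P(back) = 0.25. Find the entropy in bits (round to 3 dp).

H = −Σ pᵢ log₂ pᵢ.
−0.13·log₂(0.13) = 0.3826
−0.06·log₂(0.06) = 0.2435
−0.13·log₂(0.13) = 0.3826
−0.22·log₂(0.22) = 0.4806
−0.14·log₂(0.14) = 0.3971
−0.07·log₂(0.07) = 0.2686
−0.25·log₂(0.25) = 0.5000
Sum ≈ 2.6551 → 2.655 bits.

2.655 bits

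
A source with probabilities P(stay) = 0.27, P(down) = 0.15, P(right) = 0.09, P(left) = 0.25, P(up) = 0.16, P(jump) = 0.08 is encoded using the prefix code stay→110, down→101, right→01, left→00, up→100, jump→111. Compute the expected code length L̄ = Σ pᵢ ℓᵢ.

2.66 bits/symbol

L̄ = Σ pᵢ·ℓᵢ = 0.27·3 + 0.15·3 + 0.09·2 + 0.25·2 + 0.16·3 + 0.08·3 = 2.66 bits/symbol.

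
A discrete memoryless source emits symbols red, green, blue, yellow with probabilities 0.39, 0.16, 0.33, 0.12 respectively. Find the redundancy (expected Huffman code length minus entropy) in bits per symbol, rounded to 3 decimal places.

0.042 bits

Entropy H = −Σ p log₂ p ≈ 1.8477 bits.
Huffman merges: 3/25+4/25→7/25; 7/25+33/100→61/100; 39/100+61/100→1. L = 189/100 ≈ 1.8900.
L − H = 1.8900 − 1.8477 = 0.042 bits.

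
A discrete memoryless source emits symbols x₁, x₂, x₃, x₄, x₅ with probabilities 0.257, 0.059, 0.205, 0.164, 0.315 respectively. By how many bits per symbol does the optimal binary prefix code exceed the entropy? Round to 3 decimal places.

0.057 bits

Entropy H = −Σ p log₂ p ≈ 2.1661 bits.
Huffman merges: 59/1000+41/250→223/1000; 41/200+223/1000→107/250; 257/1000+63/200→143/250; 107/250+143/250→1. L = 2223/1000 ≈ 2.2230.
L − H = 2.2230 − 2.1661 = 0.057 bits.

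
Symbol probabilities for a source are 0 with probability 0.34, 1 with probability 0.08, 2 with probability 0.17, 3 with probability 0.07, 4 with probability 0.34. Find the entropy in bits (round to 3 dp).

2.053 bits

H = −Σ pᵢ log₂ pᵢ.
−0.34·log₂(0.34) = 0.5292
−0.08·log₂(0.08) = 0.2915
−0.17·log₂(0.17) = 0.4346
−0.07·log₂(0.07) = 0.2686
−0.34·log₂(0.34) = 0.5292
Sum ≈ 2.0530 → 2.053 bits.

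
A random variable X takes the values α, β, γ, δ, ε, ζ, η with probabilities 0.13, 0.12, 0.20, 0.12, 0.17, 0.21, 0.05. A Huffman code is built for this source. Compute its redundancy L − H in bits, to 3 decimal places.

0.055 bits

Entropy H = −Σ p log₂ p ≈ 2.7047 bits.
Huffman merges: 1/20+3/25→17/100; 3/25+13/100→1/4; 17/100+17/100→17/50; 1/5+21/100→41/100; 1/4+17/50→59/100; 41/100+59/100→1. L = 69/25 ≈ 2.7600.
L − H = 2.7600 − 2.7047 = 0.055 bits.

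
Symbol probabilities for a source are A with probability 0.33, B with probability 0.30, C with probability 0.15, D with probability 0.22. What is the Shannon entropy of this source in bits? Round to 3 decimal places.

H = −Σ pᵢ log₂ pᵢ.
−0.33·log₂(0.33) = 0.5278
−0.30·log₂(0.30) = 0.5211
−0.15·log₂(0.15) = 0.4105
−0.22·log₂(0.22) = 0.4806
Sum ≈ 1.9400 → 1.940 bits.

1.940 bits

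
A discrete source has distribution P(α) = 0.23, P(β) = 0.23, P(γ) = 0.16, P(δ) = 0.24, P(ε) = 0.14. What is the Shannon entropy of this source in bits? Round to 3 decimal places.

2.290 bits

H = −Σ pᵢ log₂ pᵢ.
−0.23·log₂(0.23) = 0.4877
−0.23·log₂(0.23) = 0.4877
−0.16·log₂(0.16) = 0.4230
−0.24·log₂(0.24) = 0.4941
−0.14·log₂(0.14) = 0.3971
Sum ≈ 2.2896 → 2.290 bits.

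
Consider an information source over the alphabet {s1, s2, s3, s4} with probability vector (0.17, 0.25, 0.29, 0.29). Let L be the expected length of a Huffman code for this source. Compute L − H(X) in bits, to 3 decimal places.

0.030 bits

Entropy H = −Σ p log₂ p ≈ 1.9704 bits.
Huffman merges: 17/100+1/4→21/50; 29/100+29/100→29/50; 21/50+29/50→1. L = 2 ≈ 2.0000.
L − H = 2.0000 − 1.9704 = 0.030 bits.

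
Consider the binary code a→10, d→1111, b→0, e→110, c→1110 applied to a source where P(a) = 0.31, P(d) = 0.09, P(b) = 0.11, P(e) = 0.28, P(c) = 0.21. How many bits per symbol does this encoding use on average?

2.77 bits/symbol

L̄ = Σ pᵢ·ℓᵢ = 0.31·2 + 0.09·4 + 0.11·1 + 0.28·3 + 0.21·4 = 2.77 bits/symbol.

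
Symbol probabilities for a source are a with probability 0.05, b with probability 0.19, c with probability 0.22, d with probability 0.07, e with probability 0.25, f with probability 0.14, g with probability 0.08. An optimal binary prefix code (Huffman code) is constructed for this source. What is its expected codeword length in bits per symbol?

Repeatedly combine the two least-probable nodes; the expected code length is the sum of the merged weights.
merge 1/20 + 7/100 → 3/25
merge 2/25 + 3/25 → 1/5
merge 7/50 + 19/100 → 33/100
merge 1/5 + 11/50 → 21/50
merge 1/4 + 33/100 → 29/50
merge 21/50 + 29/50 → 1
L = 3/25 + 1/5 + 33/100 + 21/50 + 29/50 + 1 = 53/20 = 2.65 bits/symbol.

2.65 bits/symbol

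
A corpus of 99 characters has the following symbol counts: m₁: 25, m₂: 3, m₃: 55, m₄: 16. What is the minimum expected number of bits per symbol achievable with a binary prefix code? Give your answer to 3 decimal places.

Probabilities are the counts divided by 99.
Repeatedly combine the two least-probable nodes; the expected code length is the sum of the merged weights.
merge 1/33 + 16/99 → 19/99
merge 19/99 + 25/99 → 4/9
merge 4/9 + 5/9 → 1
L = 19/99 + 4/9 + 1 = 18/11 ≈ 1.636 bits/symbol.

1.636 bits/symbol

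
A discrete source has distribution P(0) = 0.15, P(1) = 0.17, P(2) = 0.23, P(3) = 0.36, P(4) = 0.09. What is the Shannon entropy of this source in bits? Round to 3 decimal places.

2.176 bits

H = −Σ pᵢ log₂ pᵢ.
−0.15·log₂(0.15) = 0.4105
−0.17·log₂(0.17) = 0.4346
−0.23·log₂(0.23) = 0.4877
−0.36·log₂(0.36) = 0.5306
−0.09·log₂(0.09) = 0.3127
Sum ≈ 2.1761 → 2.176 bits.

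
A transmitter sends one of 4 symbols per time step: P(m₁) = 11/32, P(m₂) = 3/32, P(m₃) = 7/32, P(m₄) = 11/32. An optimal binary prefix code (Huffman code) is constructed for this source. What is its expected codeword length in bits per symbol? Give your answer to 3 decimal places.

Repeatedly combine the two least-probable nodes; the expected code length is the sum of the merged weights.
merge 3/32 + 7/32 → 5/16
merge 5/16 + 11/32 → 21/32
merge 11/32 + 21/32 → 1
L = 5/16 + 21/32 + 1 = 63/32 ≈ 1.969 bits/symbol.

1.969 bits/symbol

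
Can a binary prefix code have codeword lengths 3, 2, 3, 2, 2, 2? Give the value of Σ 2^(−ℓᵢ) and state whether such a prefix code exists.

With common denominator 2^3 = 8: Σ 2^(−ℓᵢ) = 1/8 + 2/8 + 1/8 + 2/8 + 2/8 + 2/8 = 10/8 = 1.25.
Kraft's inequality requires Σ ≤ 1; here Σ = 1.25 > 1, so no such prefix code exists.

1.25; no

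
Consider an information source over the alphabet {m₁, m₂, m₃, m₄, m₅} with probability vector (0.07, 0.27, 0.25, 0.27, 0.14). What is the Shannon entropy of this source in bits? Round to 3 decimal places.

H = −Σ pᵢ log₂ pᵢ.
−0.07·log₂(0.07) = 0.2686
−0.27·log₂(0.27) = 0.5100
−0.25·log₂(0.25) = 0.5000
−0.27·log₂(0.27) = 0.5100
−0.14·log₂(0.14) = 0.3971
Sum ≈ 2.1857 → 2.186 bits.

2.186 bits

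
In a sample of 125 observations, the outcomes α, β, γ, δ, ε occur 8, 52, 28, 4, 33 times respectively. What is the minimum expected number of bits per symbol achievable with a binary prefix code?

2 bits/symbol

Probabilities are the counts divided by 125.
Repeatedly combine the two least-probable nodes; the expected code length is the sum of the merged weights.
merge 4/125 + 8/125 → 12/125
merge 12/125 + 28/125 → 8/25
merge 33/125 + 8/25 → 73/125
merge 52/125 + 73/125 → 1
L = 12/125 + 8/25 + 73/125 + 1 = 2 bits/symbol.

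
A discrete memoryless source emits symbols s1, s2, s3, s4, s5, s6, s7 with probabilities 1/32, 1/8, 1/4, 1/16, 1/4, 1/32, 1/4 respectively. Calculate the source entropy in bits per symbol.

2.4375 bits

Each probability is a power of 1/2, so log₂(1/p) is an integer.
H = Σ p·log₂(1/p) = 1/32·5 + 1/8·3 + 1/4·2 + 1/16·4 + 1/4·2 + 1/32·5 + 1/4·2 = 2.4375 bits.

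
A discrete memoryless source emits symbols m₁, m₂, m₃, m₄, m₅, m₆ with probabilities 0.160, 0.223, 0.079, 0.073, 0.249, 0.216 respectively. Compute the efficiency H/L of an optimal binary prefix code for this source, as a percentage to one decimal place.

Entropy H = −Σ p log₂ p ≈ 2.4477 bits.
Huffman merges: 73/1000+79/1000→19/125; 19/125+4/25→39/125; 27/125+223/1000→439/1000; 249/1000+39/125→561/1000; 439/1000+561/1000→1. L = 308/125 ≈ 2.4640.
Efficiency = H/L = 2.4477/2.4640 = 99.3%.

99.3%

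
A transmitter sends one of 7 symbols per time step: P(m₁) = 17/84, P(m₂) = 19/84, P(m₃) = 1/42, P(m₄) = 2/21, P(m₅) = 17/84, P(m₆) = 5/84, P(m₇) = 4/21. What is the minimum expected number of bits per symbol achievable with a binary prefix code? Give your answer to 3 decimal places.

2.631 bits/symbol

Repeatedly combine the two least-probable nodes; the expected code length is the sum of the merged weights.
merge 1/42 + 5/84 → 1/12
merge 1/12 + 2/21 → 5/28
merge 5/28 + 4/21 → 31/84
merge 17/84 + 17/84 → 17/42
merge 19/84 + 31/84 → 25/42
merge 17/42 + 25/42 → 1
L = 1/12 + 5/28 + 31/84 + 17/42 + 25/42 + 1 = 221/84 ≈ 2.631 bits/symbol.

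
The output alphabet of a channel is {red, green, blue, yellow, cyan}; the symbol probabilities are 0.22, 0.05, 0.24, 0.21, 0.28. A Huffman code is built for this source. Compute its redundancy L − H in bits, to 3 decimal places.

Entropy H = −Σ p log₂ p ≈ 2.1778 bits.
Huffman merges: 1/20+21/100→13/50; 11/50+6/25→23/50; 13/50+7/25→27/50; 23/50+27/50→1. L = 113/50 ≈ 2.2600.
L − H = 2.2600 − 2.1778 = 0.082 bits.

0.082 bits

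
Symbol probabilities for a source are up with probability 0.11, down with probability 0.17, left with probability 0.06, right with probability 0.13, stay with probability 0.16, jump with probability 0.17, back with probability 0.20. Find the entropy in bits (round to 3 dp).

H = −Σ pᵢ log₂ pᵢ.
−0.11·log₂(0.11) = 0.3503
−0.17·log₂(0.17) = 0.4346
−0.06·log₂(0.06) = 0.2435
−0.13·log₂(0.13) = 0.3826
−0.16·log₂(0.16) = 0.4230
−0.17·log₂(0.17) = 0.4346
−0.20·log₂(0.20) = 0.4644
Sum ≈ 2.7330 → 2.733 bits.

2.733 bits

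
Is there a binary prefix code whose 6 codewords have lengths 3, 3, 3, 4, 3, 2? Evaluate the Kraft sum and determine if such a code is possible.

0.8125; yes

With common denominator 2^4 = 16: Σ 2^(−ℓᵢ) = 2/16 + 2/16 + 2/16 + 1/16 + 2/16 + 4/16 = 13/16 = 0.8125.
Kraft's inequality requires Σ ≤ 1; here Σ = 0.8125 ≤ 1, so such a prefix code exists.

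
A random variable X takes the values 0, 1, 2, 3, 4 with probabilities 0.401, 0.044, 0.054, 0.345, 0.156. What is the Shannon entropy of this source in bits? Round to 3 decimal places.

H = −Σ pᵢ log₂ pᵢ.
−0.401·log₂(0.401) = 0.5286
−0.044·log₂(0.044) = 0.1983
−0.054·log₂(0.054) = 0.2274
−0.345·log₂(0.345) = 0.5297
−0.156·log₂(0.156) = 0.4181
Sum ≈ 1.9021 → 1.902 bits.

1.902 bits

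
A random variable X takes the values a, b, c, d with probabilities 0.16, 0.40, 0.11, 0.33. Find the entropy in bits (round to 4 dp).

H = −Σ pᵢ log₂ pᵢ.
−0.16·log₂(0.16) = 0.4230
−0.40·log₂(0.40) = 0.5288
−0.11·log₂(0.11) = 0.3503
−0.33·log₂(0.33) = 0.5278
Sum ≈ 1.8299 → 1.8299 bits.

1.8299 bits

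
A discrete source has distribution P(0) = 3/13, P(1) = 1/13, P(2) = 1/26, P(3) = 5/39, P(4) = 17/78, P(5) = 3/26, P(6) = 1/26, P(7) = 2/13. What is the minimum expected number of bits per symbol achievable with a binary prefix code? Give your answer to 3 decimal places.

2.782 bits/symbol

Repeatedly combine the two least-probable nodes; the expected code length is the sum of the merged weights.
merge 1/26 + 1/26 → 1/13
merge 1/13 + 1/13 → 2/13
merge 3/26 + 5/39 → 19/78
merge 2/13 + 2/13 → 4/13
merge 17/78 + 3/13 → 35/78
merge 19/78 + 4/13 → 43/78
merge 35/78 + 43/78 → 1
L = 1/13 + 2/13 + 19/78 + 4/13 + 35/78 + 43/78 + 1 = 217/78 ≈ 2.782 bits/symbol.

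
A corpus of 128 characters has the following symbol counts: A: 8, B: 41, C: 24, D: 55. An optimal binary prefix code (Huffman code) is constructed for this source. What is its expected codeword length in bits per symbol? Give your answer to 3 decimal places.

Probabilities are the counts divided by 128.
Repeatedly combine the two least-probable nodes; the expected code length is the sum of the merged weights.
merge 1/16 + 3/16 → 1/4
merge 1/4 + 41/128 → 73/128
merge 55/128 + 73/128 → 1
L = 1/4 + 73/128 + 1 = 233/128 ≈ 1.820 bits/symbol.

1.820 bits/symbol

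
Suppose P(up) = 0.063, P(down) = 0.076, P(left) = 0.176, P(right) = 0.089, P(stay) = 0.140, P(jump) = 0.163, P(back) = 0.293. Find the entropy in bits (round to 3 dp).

2.628 bits

H = −Σ pᵢ log₂ pᵢ.
−0.063·log₂(0.063) = 0.2513
−0.076·log₂(0.076) = 0.2826
−0.176·log₂(0.176) = 0.4411
−0.089·log₂(0.089) = 0.3106
−0.140·log₂(0.140) = 0.3971
−0.163·log₂(0.163) = 0.4266
−0.293·log₂(0.293) = 0.5189
Sum ≈ 2.6282 → 2.628 bits.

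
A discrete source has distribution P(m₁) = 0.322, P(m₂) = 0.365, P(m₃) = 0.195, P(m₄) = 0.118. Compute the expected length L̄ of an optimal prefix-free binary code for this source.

1.948 bits/symbol

Repeatedly combine the two least-probable nodes; the expected code length is the sum of the merged weights.
merge 59/500 + 39/200 → 313/1000
merge 313/1000 + 161/500 → 127/200
merge 73/200 + 127/200 → 1
L = 313/1000 + 127/200 + 1 = 487/250 = 1.948 bits/symbol.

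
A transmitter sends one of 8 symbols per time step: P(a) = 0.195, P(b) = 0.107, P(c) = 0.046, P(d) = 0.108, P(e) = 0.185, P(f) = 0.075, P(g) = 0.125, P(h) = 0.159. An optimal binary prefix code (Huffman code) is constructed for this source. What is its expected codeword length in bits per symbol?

2.926 bits/symbol

Repeatedly combine the two least-probable nodes; the expected code length is the sum of the merged weights.
merge 23/500 + 3/40 → 121/1000
merge 107/1000 + 27/250 → 43/200
merge 121/1000 + 1/8 → 123/500
merge 159/1000 + 37/200 → 43/125
merge 39/200 + 43/200 → 41/100
merge 123/500 + 43/125 → 59/100
merge 41/100 + 59/100 → 1
L = 121/1000 + 43/200 + 123/500 + 43/125 + 41/100 + 59/100 + 1 = 1463/500 = 2.926 bits/symbol.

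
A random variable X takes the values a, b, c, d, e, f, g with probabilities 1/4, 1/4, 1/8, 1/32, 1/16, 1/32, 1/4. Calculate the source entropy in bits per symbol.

2.4375 bits

Each probability is a power of 1/2, so log₂(1/p) is an integer.
H = Σ p·log₂(1/p) = 1/4·2 + 1/4·2 + 1/8·3 + 1/32·5 + 1/16·4 + 1/32·5 + 1/4·2 = 2.4375 bits.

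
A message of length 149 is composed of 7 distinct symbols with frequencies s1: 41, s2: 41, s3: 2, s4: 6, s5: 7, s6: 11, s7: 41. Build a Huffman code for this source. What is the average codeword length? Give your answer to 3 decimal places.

2.329 bits/symbol

Probabilities are the counts divided by 149.
Repeatedly combine the two least-probable nodes; the expected code length is the sum of the merged weights.
merge 2/149 + 6/149 → 8/149
merge 7/149 + 8/149 → 15/149
merge 11/149 + 15/149 → 26/149
merge 26/149 + 41/149 → 67/149
merge 41/149 + 41/149 → 82/149
merge 67/149 + 82/149 → 1
L = 8/149 + 15/149 + 26/149 + 67/149 + 82/149 + 1 = 347/149 ≈ 2.329 bits/symbol.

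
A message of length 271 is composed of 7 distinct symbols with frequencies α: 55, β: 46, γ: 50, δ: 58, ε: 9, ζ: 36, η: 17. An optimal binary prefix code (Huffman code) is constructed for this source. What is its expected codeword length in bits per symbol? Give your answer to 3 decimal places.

2.679 bits/symbol

Probabilities are the counts divided by 271.
Repeatedly combine the two least-probable nodes; the expected code length is the sum of the merged weights.
merge 9/271 + 17/271 → 26/271
merge 26/271 + 36/271 → 62/271
merge 46/271 + 50/271 → 96/271
merge 55/271 + 58/271 → 113/271
merge 62/271 + 96/271 → 158/271
merge 113/271 + 158/271 → 1
L = 26/271 + 62/271 + 96/271 + 113/271 + 158/271 + 1 = 726/271 ≈ 2.679 bits/symbol.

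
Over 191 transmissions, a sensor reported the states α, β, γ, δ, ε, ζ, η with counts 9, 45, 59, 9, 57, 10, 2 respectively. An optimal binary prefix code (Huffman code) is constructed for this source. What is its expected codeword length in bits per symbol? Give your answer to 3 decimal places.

Probabilities are the counts divided by 191.
Repeatedly combine the two least-probable nodes; the expected code length is the sum of the merged weights.
merge 2/191 + 9/191 → 11/191
merge 9/191 + 10/191 → 19/191
merge 11/191 + 19/191 → 30/191
merge 30/191 + 45/191 → 75/191
merge 57/191 + 59/191 → 116/191
merge 75/191 + 116/191 → 1
L = 11/191 + 19/191 + 30/191 + 75/191 + 116/191 + 1 = 442/191 ≈ 2.314 bits/symbol.

2.314 bits/symbol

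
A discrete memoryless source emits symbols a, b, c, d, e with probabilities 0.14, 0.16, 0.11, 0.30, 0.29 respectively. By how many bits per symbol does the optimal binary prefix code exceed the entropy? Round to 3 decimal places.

0.041 bits

Entropy H = −Σ p log₂ p ≈ 2.2094 bits.
Huffman merges: 11/100+7/50→1/4; 4/25+1/4→41/100; 29/100+3/10→59/100; 41/100+59/100→1. L = 9/4 ≈ 2.2500.
L − H = 2.2500 − 2.2094 = 0.041 bits.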